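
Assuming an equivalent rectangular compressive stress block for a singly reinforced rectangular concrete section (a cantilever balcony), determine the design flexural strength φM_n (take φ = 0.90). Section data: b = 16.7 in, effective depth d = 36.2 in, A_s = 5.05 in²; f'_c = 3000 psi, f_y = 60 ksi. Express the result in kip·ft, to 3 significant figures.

φM_n ≈ 742 kip·ft

T = A_s f_y = 5.05 × 60 = 303 kips.
a = T/(0.85 f'_c b) = 303/(0.85 × 3 × 16.7) = 7.115 in.
M_n = T(d − a/2) = 303 × (36.2 − 3.5575) = 9890.7 kip·in = 9890.7/12 = 824.23 kip·ft.
φM_n = 0.90 × 824.23 = 741.81 kip·ft.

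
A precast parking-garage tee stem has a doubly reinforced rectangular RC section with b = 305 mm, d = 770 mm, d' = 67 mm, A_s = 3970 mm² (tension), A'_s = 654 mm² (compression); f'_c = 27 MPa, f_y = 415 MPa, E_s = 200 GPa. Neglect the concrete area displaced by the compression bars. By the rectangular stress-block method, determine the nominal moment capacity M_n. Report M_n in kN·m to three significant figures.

M_n ≈ 1120 kN·m

Assume both tension and compression steel yield.
Net tension couple steel: A_s − A'_s = 3316 mm².
a = (A_s − A'_s) f_y / (0.85 f'_c b) = 1376140/(0.85 × 27 × 305) = 196.60 mm.
c = a/β₁ = 196.60/0.85 = 231.29 mm; ε'_s = 0.003(c − d')/c = 0.0021 ≥ f_y/E_s = 0.0021, so compression steel does yield.
M_n = (A_s − A'_s) f_y (d − a/2) + A'_s f_y (d − d') = [1376140 × (770 − 98.3) + 271410 × (770 − 67)] × 10⁻⁶ = 924.35 + 190.80 = 1115.15 kN·m.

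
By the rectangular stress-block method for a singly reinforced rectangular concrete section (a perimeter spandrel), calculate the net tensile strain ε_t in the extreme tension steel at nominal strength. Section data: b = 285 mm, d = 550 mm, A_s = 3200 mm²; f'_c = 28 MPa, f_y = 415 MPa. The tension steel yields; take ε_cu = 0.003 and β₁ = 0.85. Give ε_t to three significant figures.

a = A_s f_y/(0.85 f'_c b) = 195.78 mm.
β₁ = 0.85, so c = a/β₁ = 195.78/0.85 = 230.33 mm.
From the linear strain diagram with ε_cu = 0.003: ε_t = 0.003 (d − c)/c = 0.003 × (550 − 230.33)/230.33 = 0.00416.
ε_t is between 0.004 and 0.005 — transition zone.

ε_t ≈ 0.00416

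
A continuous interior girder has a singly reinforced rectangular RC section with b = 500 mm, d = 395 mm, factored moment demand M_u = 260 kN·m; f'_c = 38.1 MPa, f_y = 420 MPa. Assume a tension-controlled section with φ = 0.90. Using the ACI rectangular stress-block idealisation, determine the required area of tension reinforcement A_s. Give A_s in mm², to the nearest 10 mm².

M_n = M_u/φ = 260/0.90 = 288.889 kN·m.
With M_n = 0.85 f'_c a b (d − a/2), solve the quadratic for a:
a = d − √(d² − 2M_n/(0.85 f'_c b)) = 395 − √(395² − 2 × 288.889×10⁶/(0.85 × 38.1 × 500)) = 48.09 mm.
A_s = 0.85 f'_c a b / f_y = 0.85 × 38.1 × 48.09 × 500 / 420 = 1854.0 mm².

A_s ≈ 1850 mm²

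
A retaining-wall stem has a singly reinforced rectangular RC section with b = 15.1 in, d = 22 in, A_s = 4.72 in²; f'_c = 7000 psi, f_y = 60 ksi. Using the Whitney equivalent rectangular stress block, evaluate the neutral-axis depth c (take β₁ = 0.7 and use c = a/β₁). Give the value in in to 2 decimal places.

T = A_s f_y = 4.72 × 60 = 283.2 kips.
a = T/(0.85 f'_c b) = 283.2/(0.85 × 7 × 15.1) = 3.1521 in.
With β₁ = 0.7, c = a/β₁ = 3.1521/0.7 = 4.50 in.

c ≈ 4.50 in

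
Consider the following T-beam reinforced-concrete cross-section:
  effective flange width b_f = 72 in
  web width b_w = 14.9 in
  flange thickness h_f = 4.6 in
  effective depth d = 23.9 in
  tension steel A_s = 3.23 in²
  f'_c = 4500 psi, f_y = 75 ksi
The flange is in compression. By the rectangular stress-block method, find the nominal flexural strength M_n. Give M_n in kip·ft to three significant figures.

M_n ≈ 474 kip·ft

Tension: T = A_s f_y = 3.23 × 75 = 242.25 kips.
Try a within the flange: a = T/(0.85 f'_c b_f) = 242.25/(0.85 × 4.5 × 72) = 0.880 in.
Since a = 0.880 ≤ h_f = 4.6 in, the stress block lies entirely in the flange; analyse as a rectangular beam of width b_f.
M_n = T(d − a/2) = 242.25 × (23.9 − 0.44) = 5683.2 kip·in.
M_n = 5683.2/12 = 473.60 kip·ft.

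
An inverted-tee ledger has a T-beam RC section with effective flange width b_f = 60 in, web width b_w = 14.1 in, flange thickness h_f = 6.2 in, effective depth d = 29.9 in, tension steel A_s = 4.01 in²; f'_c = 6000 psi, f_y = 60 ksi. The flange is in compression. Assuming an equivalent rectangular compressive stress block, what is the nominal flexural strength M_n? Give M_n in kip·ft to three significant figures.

Tension: T = A_s f_y = 4.01 × 60 = 240.6 kips.
Try a within the flange: a = T/(0.85 f'_c b_f) = 240.6/(0.85 × 6 × 60) = 0.786 in.
Since a = 0.786 ≤ h_f = 6.2 in, the stress block lies entirely in the flange; analyse as a rectangular beam of width b_f.
M_n = T(d − a/2) = 240.6 × (29.9 − 0.393) = 7099.4 kip·in.
M_n = 7099.4/12 = 591.62 kip·ft.

M_n ≈ 592 kip·ft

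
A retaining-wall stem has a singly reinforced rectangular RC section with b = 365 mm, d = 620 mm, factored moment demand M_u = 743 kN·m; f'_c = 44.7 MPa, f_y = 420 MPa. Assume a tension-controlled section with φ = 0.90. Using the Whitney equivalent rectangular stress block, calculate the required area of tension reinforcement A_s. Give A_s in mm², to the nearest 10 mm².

A_s ≈ 3460 mm²

M_n = M_u/φ = 743/0.90 = 825.556 kN·m.
With M_n = 0.85 f'_c a b (d − a/2), solve the quadratic for a:
a = d − √(d² − 2M_n/(0.85 f'_c b)) = 620 − √(620² − 2 × 825.556×10⁶/(0.85 × 44.7 × 365)) = 104.89 mm.
A_s = 0.85 f'_c a b / f_y = 0.85 × 44.7 × 104.89 × 365 / 420 = 3463.4 mm².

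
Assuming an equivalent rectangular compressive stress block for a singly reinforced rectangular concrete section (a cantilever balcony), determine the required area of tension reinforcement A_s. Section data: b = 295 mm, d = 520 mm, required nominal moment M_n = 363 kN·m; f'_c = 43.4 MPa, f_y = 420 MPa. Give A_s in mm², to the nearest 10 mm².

A_s ≈ 1780 mm²

With M_n = 0.85 f'_c a b (d − a/2), solve the quadratic for a:
a = d − √(d² − 2M_n/(0.85 f'_c b)) = 520 − √(520² − 2 × 363×10⁶/(0.85 × 43.4 × 295)) = 68.68 mm.
A_s = 0.85 f'_c a b / f_y = 0.85 × 43.4 × 68.68 × 295 / 420 = 1779.6 mm².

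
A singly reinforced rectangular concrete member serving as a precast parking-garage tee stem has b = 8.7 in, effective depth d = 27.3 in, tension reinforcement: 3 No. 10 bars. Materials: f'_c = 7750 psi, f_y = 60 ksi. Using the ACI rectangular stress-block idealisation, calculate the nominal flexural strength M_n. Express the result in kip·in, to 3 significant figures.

M_n ≈ 5780 kip·in

A_s = 3 × 1.27 = 3.81 in².
T = A_s f_y = 3.81 × 60 = 228.6 kips.
a = T/(0.85 f'_c b) = 228.6/(0.85 × 7.75 × 8.7) = 3.989 in.
M_n = T(d − a/2) = 228.6 × (27.3 − 1.9945) = 5784.8 kip·in.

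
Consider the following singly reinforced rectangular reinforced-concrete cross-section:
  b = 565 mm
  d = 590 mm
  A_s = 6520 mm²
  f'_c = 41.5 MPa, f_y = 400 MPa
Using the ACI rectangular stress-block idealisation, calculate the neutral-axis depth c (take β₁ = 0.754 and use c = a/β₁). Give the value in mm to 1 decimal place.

c ≈ 173.5 mm

T = A_s f_y = 6520 × 400 = 2608000 N = 2608 kN.
Setting C = 0.85 f'_c a b equal to T: a = 2608000/(0.85 × 41.5 × 565) = 130.856 mm.
With β₁ = 0.754, c = a/β₁ = 130.856/0.754 = 173.5 mm.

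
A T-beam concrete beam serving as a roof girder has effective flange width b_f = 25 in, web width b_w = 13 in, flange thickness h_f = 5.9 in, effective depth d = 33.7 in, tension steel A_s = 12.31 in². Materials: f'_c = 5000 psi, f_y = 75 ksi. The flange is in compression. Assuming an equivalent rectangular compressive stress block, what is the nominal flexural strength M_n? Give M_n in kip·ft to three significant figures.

Tension: T = A_s f_y = 12.31 × 75 = 923.25 kips.
Try a within the flange: a = T/(0.85 f'_c b_f) = 923.25/(0.85 × 5 × 25) = 8.689 in.
a = 8.689 > h_f = 5.9 in: the block extends into the web. Split into flange-overhang and web parts.
C_f = 0.85 f'_c (b_f − b_w) h_f = 0.85 × 5 × (25 − 13) × 5.9 = 300.9 kips.
Remaining web compression depth: a_w = (T − C_f)/(0.85 f'_c b_w) = (923.25 − 300.9)/(0.85 × 5 × 13) = 11.264 in.
M_n = C_f(d − h_f/2) + (T − C_f)(d − a_w/2) = 300.9 × (33.7 − 2.95) + 622.35 × (33.7 − 5.632) = 9252.7 + 17468.1 = 26720.8 kip·in.
M_n = 26720.8/12 = 2226.73 kip·ft.

M_n ≈ 2230 kip·ft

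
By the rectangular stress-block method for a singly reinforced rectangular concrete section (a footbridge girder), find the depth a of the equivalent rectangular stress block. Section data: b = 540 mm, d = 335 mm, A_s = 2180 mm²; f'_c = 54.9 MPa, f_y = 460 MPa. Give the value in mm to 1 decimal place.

T = A_s f_y = 2180 × 460 = 1002800 N = 1002.8 kN.
Setting C = 0.85 f'_c a b equal to T: a = 1002800/(0.85 × 54.9 × 540) = 39.8 mm.

a ≈ 39.8 mm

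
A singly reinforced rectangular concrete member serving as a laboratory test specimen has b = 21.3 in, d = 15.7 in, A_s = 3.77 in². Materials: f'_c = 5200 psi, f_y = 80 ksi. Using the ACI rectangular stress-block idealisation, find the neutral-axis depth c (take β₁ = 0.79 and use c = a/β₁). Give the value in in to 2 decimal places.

c ≈ 4.06 in

T = A_s f_y = 3.77 × 80 = 301.6 kips.
a = T/(0.85 f'_c b) = 301.6/(0.85 × 5.2 × 21.3) = 3.2035 in.
With β₁ = 0.79, c = a/β₁ = 3.2035/0.79 = 4.06 in.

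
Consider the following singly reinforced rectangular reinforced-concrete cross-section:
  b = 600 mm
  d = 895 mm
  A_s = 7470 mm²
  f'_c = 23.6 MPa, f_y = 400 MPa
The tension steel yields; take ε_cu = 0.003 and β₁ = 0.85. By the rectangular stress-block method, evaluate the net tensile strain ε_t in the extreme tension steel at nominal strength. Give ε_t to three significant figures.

ε_t ≈ 0.00619

a = A_s f_y/(0.85 f'_c b) = 248.26 mm.
β₁ = 0.85, so c = a/β₁ = 248.26/0.85 = 292.07 mm.
From the linear strain diagram with ε_cu = 0.003: ε_t = 0.003 (d − c)/c = 0.003 × (895 − 292.07)/292.07 = 0.00619.
Since ε_t ≥ 0.005, the section is tension-controlled.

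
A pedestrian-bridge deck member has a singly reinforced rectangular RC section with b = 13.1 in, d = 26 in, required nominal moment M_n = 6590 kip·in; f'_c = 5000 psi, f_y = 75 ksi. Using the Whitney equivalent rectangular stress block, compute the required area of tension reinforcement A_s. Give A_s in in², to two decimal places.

A_s ≈ 3.74 in²

From M_n = 0.85 f'_c a b (d − a/2):
a = d − √(d² − 2M_n/(0.85 f'_c b)) = 26 − √(26² − 2 × 6590/(0.85 × 5 × 13.1)) = 5.041 in.
A_s = 0.85 f'_c a b / f_y = 0.85 × 5 × 5.041 × 13.1 / 75 = 3.742 in².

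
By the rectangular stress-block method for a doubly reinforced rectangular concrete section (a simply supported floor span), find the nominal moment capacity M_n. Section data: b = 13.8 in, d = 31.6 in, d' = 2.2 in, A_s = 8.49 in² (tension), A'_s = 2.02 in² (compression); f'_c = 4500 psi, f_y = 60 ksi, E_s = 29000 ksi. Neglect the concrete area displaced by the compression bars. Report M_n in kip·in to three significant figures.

M_n ≈ 14400 kip·in

Assume both steels yield.
a = (A_s − A'_s) f_y/(0.85 f'_c b) = (8.49 − 2.02) × 60/(0.85 × 4.5 × 13.8) = 7.354 in.
c = a/β₁ = 7.354/0.825 = 8.914 in; ε'_s = 0.003(c − d')/c = 0.0023 ≥ ε_y = 0.0021, so the compression steel yields.
M_n = (A_s − A'_s) f_y (d − a/2) + A'_s f_y (d − d') = 388.2 × (31.6 − 3.677) + 121.2 × (31.6 − 2.2) = 10839.7 + 3563.3 = 14403.0 kip·in.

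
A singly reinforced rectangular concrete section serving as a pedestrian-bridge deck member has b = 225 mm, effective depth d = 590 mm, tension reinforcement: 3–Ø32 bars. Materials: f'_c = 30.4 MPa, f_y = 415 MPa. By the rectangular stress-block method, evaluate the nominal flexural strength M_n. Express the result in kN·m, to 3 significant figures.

A_s = 3 × 804 = 2412 mm².
T = A_s f_y = 2412 × 415 = 1000980 N = 1000.98 kN.
From C = T: a = T/(0.85 f'_c b) = 1000980/(0.85 × 30.4 × 225) = 172.17 mm.
M_n = T(d − a/2) = 1000.98 kN × (590 − 86.085) mm = 504.41 kN·m.

M_n ≈ 504 kN·m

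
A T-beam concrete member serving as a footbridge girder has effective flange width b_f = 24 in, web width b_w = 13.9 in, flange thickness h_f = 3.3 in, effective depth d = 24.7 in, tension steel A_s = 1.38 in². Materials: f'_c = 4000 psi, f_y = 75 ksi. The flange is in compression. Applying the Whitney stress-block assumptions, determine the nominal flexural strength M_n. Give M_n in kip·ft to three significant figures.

Tension: T = A_s f_y = 1.38 × 75 = 103.5 kips.
Try a within the flange: a = T/(0.85 f'_c b_f) = 103.5/(0.85 × 4 × 24) = 1.268 in.
Since a = 1.268 ≤ h_f = 3.3 in, the stress block lies entirely in the flange; analyse as a rectangular beam of width b_f.
M_n = T(d − a/2) = 103.5 × (24.7 − 0.634) = 2490.8 kip·in.
M_n = 2490.8/12 = 207.57 kip·ft.

M_n ≈ 208 kip·ft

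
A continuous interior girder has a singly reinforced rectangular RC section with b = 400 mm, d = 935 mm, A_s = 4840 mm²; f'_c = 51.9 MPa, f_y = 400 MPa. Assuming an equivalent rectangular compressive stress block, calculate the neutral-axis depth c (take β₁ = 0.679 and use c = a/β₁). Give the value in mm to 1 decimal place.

c ≈ 161.6 mm

T = A_s f_y = 4840 × 400 = 1936000 N = 1936 kN.
Setting C = 0.85 f'_c a b equal to T: a = 1936000/(0.85 × 51.9 × 400) = 109.713 mm.
With β₁ = 0.679, c = a/β₁ = 109.713/0.679 = 161.6 mm.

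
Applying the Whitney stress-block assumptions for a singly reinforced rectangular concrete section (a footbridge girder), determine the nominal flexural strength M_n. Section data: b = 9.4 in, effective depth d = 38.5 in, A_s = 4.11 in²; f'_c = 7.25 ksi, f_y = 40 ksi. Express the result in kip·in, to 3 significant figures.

M_n ≈ 6100 kip·in

T = A_s f_y = 4.11 × 40 = 164.4 kips.
a = T/(0.85 f'_c b) = 164.4/(0.85 × 7.25 × 9.4) = 2.838 in.
M_n = T(d − a/2) = 164.4 × (38.5 − 1.419) = 6096.1 kip·in.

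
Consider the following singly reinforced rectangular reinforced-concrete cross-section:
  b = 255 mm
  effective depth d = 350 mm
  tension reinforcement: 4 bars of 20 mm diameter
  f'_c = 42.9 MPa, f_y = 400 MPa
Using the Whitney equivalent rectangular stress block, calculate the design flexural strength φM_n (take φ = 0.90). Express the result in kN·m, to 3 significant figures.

φM_n ≈ 146 kN·m

A_s = 4 × 314 = 1256 mm².
T = A_s f_y = 1256 × 400 = 502400 N = 502.4 kN.
From C = T: a = T/(0.85 f'_c b) = 502400/(0.85 × 42.9 × 255) = 54.03 mm.
M_n = T(d − a/2) = 502.4 kN × (350 − 27.015) mm = 162.27 kN·m.
φM_n = 0.90 × 162.27 = 146.04 kN·m.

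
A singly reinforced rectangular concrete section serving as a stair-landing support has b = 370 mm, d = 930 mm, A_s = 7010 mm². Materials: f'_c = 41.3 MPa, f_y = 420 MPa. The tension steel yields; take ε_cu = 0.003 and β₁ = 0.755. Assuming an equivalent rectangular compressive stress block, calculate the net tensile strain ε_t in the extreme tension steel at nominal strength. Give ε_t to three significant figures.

ε_t ≈ 0.00629

a = A_s f_y/(0.85 f'_c b) = 226.67 mm.
β₁ = 0.755, so c = a/β₁ = 226.67/0.755 = 300.23 mm.
From the linear strain diagram with ε_cu = 0.003: ε_t = 0.003 (d − c)/c = 0.003 × (930 − 300.23)/300.23 = 0.00629.
Since ε_t ≥ 0.005, the section is tension-controlled.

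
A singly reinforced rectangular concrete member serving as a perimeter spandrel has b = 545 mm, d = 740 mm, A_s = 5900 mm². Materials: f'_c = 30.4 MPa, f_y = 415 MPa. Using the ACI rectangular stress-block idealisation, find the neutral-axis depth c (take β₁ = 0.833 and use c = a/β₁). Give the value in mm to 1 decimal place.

T = A_s f_y = 5900 × 415 = 2448500 N = 2448.5 kN.
Setting C = 0.85 f'_c a b equal to T: a = 2448500/(0.85 × 30.4 × 545) = 173.865 mm.
With β₁ = 0.833, c = a/β₁ = 173.865/0.833 = 208.7 mm.

c ≈ 208.7 mm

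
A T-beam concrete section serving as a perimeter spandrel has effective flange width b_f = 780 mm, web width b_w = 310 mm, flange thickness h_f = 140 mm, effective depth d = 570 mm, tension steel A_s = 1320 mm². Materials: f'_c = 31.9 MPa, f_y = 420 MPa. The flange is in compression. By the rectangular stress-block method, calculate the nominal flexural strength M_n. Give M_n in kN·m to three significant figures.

M_n ≈ 309 kN·m

Tension: T = A_s f_y = 1320 × 420 = 554400 N.
Try a within the flange: a = T/(0.85 f'_c b_f) = 554400/(0.85 × 31.9 × 780) = 26.21 mm.
Since a = 26.21 ≤ h_f = 140 mm, the stress block lies entirely in the flange; analyse as a rectangular beam of width b_f.
M_n = T(d − a/2) = 554400 × (570 − 13.105) = 308.74 × 10⁶ N·mm.
M_n = 308.74 kN·m.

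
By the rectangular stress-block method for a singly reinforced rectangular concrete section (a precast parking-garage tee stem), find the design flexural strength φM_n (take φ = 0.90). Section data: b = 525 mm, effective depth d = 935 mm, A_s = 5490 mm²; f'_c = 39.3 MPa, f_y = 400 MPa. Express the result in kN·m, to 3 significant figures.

T = A_s f_y = 5490 × 400 = 2196000 N = 2196 kN.
From C = T: a = T/(0.85 f'_c b) = 2196000/(0.85 × 39.3 × 525) = 125.22 mm.
M_n = T(d − a/2) = 2196 kN × (935 − 62.61) mm = 1915.77 kN·m.
φM_n = 0.90 × 1915.77 = 1724.19 kN·m.

φM_n ≈ 1720 kN·m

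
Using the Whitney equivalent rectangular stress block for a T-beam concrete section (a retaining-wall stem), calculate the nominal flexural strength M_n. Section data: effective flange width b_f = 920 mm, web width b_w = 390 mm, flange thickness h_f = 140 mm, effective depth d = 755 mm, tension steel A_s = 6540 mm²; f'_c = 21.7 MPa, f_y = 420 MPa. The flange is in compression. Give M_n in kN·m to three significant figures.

Tension: T = A_s f_y = 6540 × 420 = 2746800 N.
Try a within the flange: a = T/(0.85 f'_c b_f) = 2746800/(0.85 × 21.7 × 920) = 161.87 mm.
a = 161.87 > h_f = 140 mm: the block extends into the web. Split into flange-overhang and web parts.
C_f = 0.85 f'_c (b_f − b_w) h_f = 0.85 × 21.7 × (920 − 390) × 140 = 1368619 N.
Remaining web compression depth: a_w = (T − C_f)/(0.85 f'_c b_w) = (2746800 − 1368619)/(0.85 × 21.7 × 390) = 191.59 mm.
M_n = C_f(d − h_f/2) + (T − C_f)(d − a_w/2) = 1368619 × (755 − 70) + 1378181 × (755 − 95.795) = 937.50 + 908.50 = 1846.00 × 10⁶ N·mm.
M_n = 1846.00 kN·m.

M_n ≈ 1850 kN·m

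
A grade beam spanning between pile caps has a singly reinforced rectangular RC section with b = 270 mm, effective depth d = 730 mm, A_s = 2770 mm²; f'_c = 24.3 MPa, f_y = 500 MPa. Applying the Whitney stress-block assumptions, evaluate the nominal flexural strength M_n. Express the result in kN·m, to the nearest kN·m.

M_n ≈ 839 kN·m

T = A_s f_y = 2770 × 500 = 1385000 N = 1385 kN.
From C = T: a = T/(0.85 f'_c b) = 1385000/(0.85 × 24.3 × 270) = 248.35 mm.
M_n = T(d − a/2) = 1385 kN × (730 − 124.175) mm = 839.07 kN·m.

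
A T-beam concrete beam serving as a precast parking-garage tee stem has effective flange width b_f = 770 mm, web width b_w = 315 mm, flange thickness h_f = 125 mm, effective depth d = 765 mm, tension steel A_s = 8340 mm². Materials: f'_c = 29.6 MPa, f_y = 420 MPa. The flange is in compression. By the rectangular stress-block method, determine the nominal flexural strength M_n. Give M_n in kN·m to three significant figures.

M_n ≈ 2320 kN·m

Tension: T = A_s f_y = 8340 × 420 = 3502800 N.
Try a within the flange: a = T/(0.85 f'_c b_f) = 3502800/(0.85 × 29.6 × 770) = 180.81 mm.
a = 180.81 > h_f = 125 mm: the block extends into the web. Split into flange-overhang and web parts.
C_f = 0.85 f'_c (b_f − b_w) h_f = 0.85 × 29.6 × (770 − 315) × 125 = 1430975 N.
Remaining web compression depth: a_w = (T − C_f)/(0.85 f'_c b_w) = (3502800 − 1430975)/(0.85 × 29.6 × 315) = 261.42 mm.
M_n = C_f(d − h_f/2) + (T − C_f)(d − a_w/2) = 1430975 × (765 − 62.5) + 2071825 × (765 − 130.71) = 1005.26 + 1314.14 = 2319.40 × 10⁶ N·mm.
M_n = 2319.40 kN·m.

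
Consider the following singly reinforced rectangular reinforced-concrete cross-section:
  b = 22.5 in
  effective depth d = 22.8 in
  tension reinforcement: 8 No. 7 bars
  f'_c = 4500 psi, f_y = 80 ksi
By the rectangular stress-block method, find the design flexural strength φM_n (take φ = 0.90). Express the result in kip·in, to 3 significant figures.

φM_n ≈ 7110 kip·in

A_s = 8 × 0.6 = 4.8 in².
T = A_s f_y = 4.8 × 80 = 384 kips.
a = T/(0.85 f'_c b) = 384/(0.85 × 4.5 × 22.5) = 4.462 in.
M_n = T(d − a/2) = 384 × (22.8 − 2.231) = 7898.5 kip·in.
φM_n = 0.90 × 7898.5 = 7108.7 kip·in.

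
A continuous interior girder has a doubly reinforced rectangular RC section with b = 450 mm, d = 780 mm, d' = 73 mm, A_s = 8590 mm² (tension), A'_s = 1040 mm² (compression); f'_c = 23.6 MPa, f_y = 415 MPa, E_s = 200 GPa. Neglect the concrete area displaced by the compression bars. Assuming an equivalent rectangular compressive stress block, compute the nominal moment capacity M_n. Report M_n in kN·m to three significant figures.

M_n ≈ 2210 kN·m

Assume both tension and compression steel yield.
Net tension couple steel: A_s − A'_s = 7550 mm².
a = (A_s − A'_s) f_y / (0.85 f'_c b) = 3133250/(0.85 × 23.6 × 450) = 347.10 mm.
c = a/β₁ = 347.10/0.85 = 408.35 mm; ε'_s = 0.003(c − d')/c = 0.0025 ≥ f_y/E_s = 0.0021, so compression steel does yield.
M_n = (A_s − A'_s) f_y (d − a/2) + A'_s f_y (d − d') = [3133250 × (780 − 173.55) + 431600 × (780 − 73)] × 10⁻⁶ = 1900.16 + 305.14 = 2205.30 kN·m.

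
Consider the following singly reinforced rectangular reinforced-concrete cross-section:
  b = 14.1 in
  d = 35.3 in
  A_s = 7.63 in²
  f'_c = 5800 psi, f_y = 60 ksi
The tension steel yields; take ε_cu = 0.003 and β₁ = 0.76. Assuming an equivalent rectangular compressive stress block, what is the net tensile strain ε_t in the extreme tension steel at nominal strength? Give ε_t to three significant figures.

a = A_s f_y/(0.85 f'_c b) = 6.586 in.
β₁ = 0.76, so c = a/β₁ = 6.586/0.76 = 8.666 in.
From the linear strain diagram with ε_cu = 0.003: ε_t = 0.003 (d − c)/c = 0.003 × (35.3 − 8.666)/8.666 = 0.00922.
Since ε_t ≥ 0.005, the section is tension-controlled.

ε_t ≈ 0.00922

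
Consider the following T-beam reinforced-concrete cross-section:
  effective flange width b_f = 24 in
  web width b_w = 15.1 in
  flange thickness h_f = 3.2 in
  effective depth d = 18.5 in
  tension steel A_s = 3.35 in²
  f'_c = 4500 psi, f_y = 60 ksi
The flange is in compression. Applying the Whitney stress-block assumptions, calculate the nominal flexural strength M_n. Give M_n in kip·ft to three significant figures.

Tension: T = A_s f_y = 3.35 × 60 = 201 kips.
Try a within the flange: a = T/(0.85 f'_c b_f) = 201/(0.85 × 4.5 × 24) = 2.190 in.
Since a = 2.190 ≤ h_f = 3.2 in, the stress block lies entirely in the flange; analyse as a rectangular beam of width b_f.
M_n = T(d − a/2) = 201 × (18.5 − 1.095) = 3498.4 kip·in.
M_n = 3498.4/12 = 291.53 kip·ft.

M_n ≈ 292 kip·ft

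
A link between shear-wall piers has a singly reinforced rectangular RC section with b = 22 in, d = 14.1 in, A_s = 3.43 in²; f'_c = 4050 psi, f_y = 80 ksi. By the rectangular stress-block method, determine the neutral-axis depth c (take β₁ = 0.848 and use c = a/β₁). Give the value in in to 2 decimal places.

T = A_s f_y = 3.43 × 80 = 274.4 kips.
a = T/(0.85 f'_c b) = 274.4/(0.85 × 4.05 × 22) = 3.6232 in.
With β₁ = 0.848, c = a/β₁ = 3.6232/0.848 = 4.27 in.

c ≈ 4.27 in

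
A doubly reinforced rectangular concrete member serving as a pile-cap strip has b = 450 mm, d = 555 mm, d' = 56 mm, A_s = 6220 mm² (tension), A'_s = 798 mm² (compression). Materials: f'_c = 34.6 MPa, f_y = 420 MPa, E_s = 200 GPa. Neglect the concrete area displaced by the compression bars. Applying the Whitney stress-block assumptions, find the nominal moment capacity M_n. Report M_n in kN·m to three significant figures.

Assume both tension and compression steel yield.
Net tension couple steel: A_s − A'_s = 5422 mm².
a = (A_s − A'_s) f_y / (0.85 f'_c b) = 2277240/(0.85 × 34.6 × 450) = 172.07 mm.
c = a/β₁ = 172.07/0.803 = 214.28 mm; ε'_s = 0.003(c − d')/c = 0.0022 ≥ f_y/E_s = 0.0021, so compression steel does yield.
M_n = (A_s − A'_s) f_y (d − a/2) + A'_s f_y (d − d') = [2277240 × (555 − 86.035) + 335160 × (555 − 56)] × 10⁻⁶ = 1067.95 + 167.24 = 1235.19 kN·m.

M_n ≈ 1240 kN·m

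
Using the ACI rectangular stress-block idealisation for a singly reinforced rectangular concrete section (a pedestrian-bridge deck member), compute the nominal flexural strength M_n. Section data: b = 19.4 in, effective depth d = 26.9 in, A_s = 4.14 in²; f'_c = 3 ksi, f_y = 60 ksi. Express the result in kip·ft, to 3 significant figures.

T = A_s f_y = 4.14 × 60 = 248.4 kips.
a = T/(0.85 f'_c b) = 248.4/(0.85 × 3 × 19.4) = 5.021 in.
M_n = T(d − a/2) = 248.4 × (26.9 − 2.5105) = 6058.4 kip·in = 6058.4/12 = 504.87 kip·ft.

M_n ≈ 505 kip·ft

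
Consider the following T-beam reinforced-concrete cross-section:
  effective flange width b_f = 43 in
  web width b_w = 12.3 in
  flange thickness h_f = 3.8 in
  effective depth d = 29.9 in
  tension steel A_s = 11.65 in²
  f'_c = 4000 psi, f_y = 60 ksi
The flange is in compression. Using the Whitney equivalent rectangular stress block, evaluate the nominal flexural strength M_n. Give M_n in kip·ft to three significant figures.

M_n ≈ 1590 kip·ft

Tension: T = A_s f_y = 11.65 × 60 = 699 kips.
Try a within the flange: a = T/(0.85 f'_c b_f) = 699/(0.85 × 4 × 43) = 4.781 in.
a = 4.781 > h_f = 3.8 in: the block extends into the web. Split into flange-overhang and web parts.
C_f = 0.85 f'_c (b_f − b_w) h_f = 0.85 × 4 × (43 − 12.3) × 3.8 = 396.6 kips.
Remaining web compression depth: a_w = (T − C_f)/(0.85 f'_c b_w) = (699 − 396.6)/(0.85 × 4 × 12.3) = 7.231 in.
M_n = C_f(d − h_f/2) + (T − C_f)(d − a_w/2) = 396.6 × (29.9 − 1.9) + 302.4 × (29.9 − 3.6155) = 11104.8 + 7948.4 = 19053.2 kip·in.
M_n = 19053.2/12 = 1587.77 kip·ft.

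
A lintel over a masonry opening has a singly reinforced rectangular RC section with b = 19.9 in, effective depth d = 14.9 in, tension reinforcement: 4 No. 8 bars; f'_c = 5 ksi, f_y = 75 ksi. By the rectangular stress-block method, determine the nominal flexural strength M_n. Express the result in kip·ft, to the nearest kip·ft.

A_s = 4 × 0.79 = 3.16 in².
T = A_s f_y = 3.16 × 75 = 237 kips.
a = T/(0.85 f'_c b) = 237/(0.85 × 5 × 19.9) = 2.802 in.
M_n = T(d − a/2) = 237 × (14.9 − 1.401) = 3199.3 kip·in = 3199.3/12 = 266.61 kip·ft.

M_n ≈ 267 kip·ft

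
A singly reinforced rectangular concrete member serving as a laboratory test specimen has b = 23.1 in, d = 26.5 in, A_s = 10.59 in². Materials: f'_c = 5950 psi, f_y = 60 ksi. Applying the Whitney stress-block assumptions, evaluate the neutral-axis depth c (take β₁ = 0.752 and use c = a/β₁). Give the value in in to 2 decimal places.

T = A_s f_y = 10.59 × 60 = 635.4 kips.
a = T/(0.85 f'_c b) = 635.4/(0.85 × 5.95 × 23.1) = 5.4388 in.
With β₁ = 0.752, c = a/β₁ = 5.4388/0.752 = 7.23 in.

c ≈ 7.23 in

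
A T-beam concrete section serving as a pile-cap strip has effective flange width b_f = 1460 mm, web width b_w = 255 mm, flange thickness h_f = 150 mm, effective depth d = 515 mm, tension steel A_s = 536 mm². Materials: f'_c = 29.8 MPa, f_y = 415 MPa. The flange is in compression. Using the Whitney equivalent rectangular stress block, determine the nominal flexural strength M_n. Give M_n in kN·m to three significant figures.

Tension: T = A_s f_y = 536 × 415 = 222440 N.
Try a within the flange: a = T/(0.85 f'_c b_f) = 222440/(0.85 × 29.8 × 1460) = 6.01 mm.
Since a = 6.01 ≤ h_f = 150 mm, the stress block lies entirely in the flange; analyse as a rectangular beam of width b_f.
M_n = T(d − a/2) = 222440 × (515 − 3.005) = 113.89 × 10⁶ N·mm.
M_n = 113.89 kN·m.

M_n ≈ 114 kN·m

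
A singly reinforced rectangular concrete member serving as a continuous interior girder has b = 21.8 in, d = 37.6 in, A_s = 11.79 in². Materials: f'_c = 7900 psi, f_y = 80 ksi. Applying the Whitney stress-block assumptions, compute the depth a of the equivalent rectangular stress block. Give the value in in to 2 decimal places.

a ≈ 6.44 in

T = A_s f_y = 11.79 × 80 = 943.2 kips.
a = T/(0.85 f'_c b) = 943.2/(0.85 × 7.9 × 21.8) = 6.44 in.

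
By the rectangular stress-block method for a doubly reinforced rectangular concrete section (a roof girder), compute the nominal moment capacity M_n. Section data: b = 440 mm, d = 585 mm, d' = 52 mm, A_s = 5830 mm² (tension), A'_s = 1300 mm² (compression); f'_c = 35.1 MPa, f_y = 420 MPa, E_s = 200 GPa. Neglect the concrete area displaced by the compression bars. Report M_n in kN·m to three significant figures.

Assume both tension and compression steel yield.
Net tension couple steel: A_s − A'_s = 4530 mm².
a = (A_s − A'_s) f_y / (0.85 f'_c b) = 1902600/(0.85 × 35.1 × 440) = 144.93 mm.
c = a/β₁ = 144.93/0.799 = 181.39 mm; ε'_s = 0.003(c − d')/c = 0.0021 ≥ f_y/E_s = 0.0021, so compression steel does yield.
M_n = (A_s − A'_s) f_y (d − a/2) + A'_s f_y (d − d') = [1902600 × (585 − 72.465) + 546000 × (585 − 52)] × 10⁻⁶ = 975.15 + 291.02 = 1266.17 kN·m.

M_n ≈ 1270 kN·m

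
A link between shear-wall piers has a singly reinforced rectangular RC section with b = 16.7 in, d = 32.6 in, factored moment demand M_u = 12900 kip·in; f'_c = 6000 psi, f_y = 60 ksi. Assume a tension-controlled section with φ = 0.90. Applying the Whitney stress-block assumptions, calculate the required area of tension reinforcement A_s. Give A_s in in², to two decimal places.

M_n = M_u/φ = 12900/0.90 = 14333.3 kip·in.
From M_n = 0.85 f'_c a b (d − a/2):
a = d − √(d² − 2M_n/(0.85 f'_c b)) = 32.6 − √(32.6² − 2 × 14333.3/(0.85 × 6 × 16.7)) = 5.652 in.
A_s = 0.85 f'_c a b / f_y = 0.85 × 6 × 5.652 × 16.7 / 60 = 8.023 in².

A_s ≈ 8.02 in²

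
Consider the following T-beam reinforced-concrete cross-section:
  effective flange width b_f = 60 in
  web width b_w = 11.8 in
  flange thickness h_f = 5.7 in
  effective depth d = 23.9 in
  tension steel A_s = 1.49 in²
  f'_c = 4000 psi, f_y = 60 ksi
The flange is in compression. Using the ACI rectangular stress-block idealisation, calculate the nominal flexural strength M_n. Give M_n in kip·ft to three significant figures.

Tension: T = A_s f_y = 1.49 × 60 = 89.4 kips.
Try a within the flange: a = T/(0.85 f'_c b_f) = 89.4/(0.85 × 4 × 60) = 0.438 in.
Since a = 0.438 ≤ h_f = 5.7 in, the stress block lies entirely in the flange; analyse as a rectangular beam of width b_f.
M_n = T(d − a/2) = 89.4 × (23.9 − 0.219) = 2117.1 kip·in.
M_n = 2117.1/12 = 176.43 kip·ft.

M_n ≈ 176 kip·ft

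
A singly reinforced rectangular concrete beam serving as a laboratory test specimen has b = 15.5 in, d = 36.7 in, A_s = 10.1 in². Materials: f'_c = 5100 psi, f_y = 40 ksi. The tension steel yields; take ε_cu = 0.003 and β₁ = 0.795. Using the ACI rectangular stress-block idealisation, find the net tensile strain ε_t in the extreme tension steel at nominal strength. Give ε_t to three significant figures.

a = A_s f_y/(0.85 f'_c b) = 6.013 in.
β₁ = 0.795, so c = a/β₁ = 6.013/0.795 = 7.564 in.
From the linear strain diagram with ε_cu = 0.003: ε_t = 0.003 (d − c)/c = 0.003 × (36.7 − 7.564)/7.564 = 0.0116.
Since ε_t ≥ 0.005, the section is tension-controlled.

ε_t ≈ 0.0116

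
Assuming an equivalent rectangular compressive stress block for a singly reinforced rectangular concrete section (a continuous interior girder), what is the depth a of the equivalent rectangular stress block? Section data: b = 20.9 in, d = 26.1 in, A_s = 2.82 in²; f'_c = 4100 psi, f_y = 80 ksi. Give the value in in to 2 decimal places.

a ≈ 3.10 in

T = A_s f_y = 2.82 × 80 = 225.6 kips.
a = T/(0.85 f'_c b) = 225.6/(0.85 × 4.1 × 20.9) = 3.10 in.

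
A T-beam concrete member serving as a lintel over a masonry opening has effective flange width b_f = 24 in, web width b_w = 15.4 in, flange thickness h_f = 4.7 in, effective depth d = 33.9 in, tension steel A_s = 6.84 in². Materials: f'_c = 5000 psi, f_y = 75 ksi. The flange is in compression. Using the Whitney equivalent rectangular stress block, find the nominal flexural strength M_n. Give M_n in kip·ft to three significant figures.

M_n ≈ 1340 kip·ft

Tension: T = A_s f_y = 6.84 × 75 = 513 kips.
Try a within the flange: a = T/(0.85 f'_c b_f) = 513/(0.85 × 5 × 24) = 5.029 in.
a = 5.029 > h_f = 4.7 in: the block extends into the web. Split into flange-overhang and web parts.
C_f = 0.85 f'_c (b_f − b_w) h_f = 0.85 × 5 × (24 − 15.4) × 4.7 = 171.8 kips.
Remaining web compression depth: a_w = (T − C_f)/(0.85 f'_c b_w) = (513 − 171.8)/(0.85 × 5 × 15.4) = 5.213 in.
M_n = C_f(d − h_f/2) + (T − C_f)(d − a_w/2) = 171.8 × (33.9 − 2.35) + 341.2 × (33.9 − 2.6065) = 5420.3 + 10677.3 = 16097.6 kip·in.
M_n = 16097.6/12 = 1341.47 kip·ft.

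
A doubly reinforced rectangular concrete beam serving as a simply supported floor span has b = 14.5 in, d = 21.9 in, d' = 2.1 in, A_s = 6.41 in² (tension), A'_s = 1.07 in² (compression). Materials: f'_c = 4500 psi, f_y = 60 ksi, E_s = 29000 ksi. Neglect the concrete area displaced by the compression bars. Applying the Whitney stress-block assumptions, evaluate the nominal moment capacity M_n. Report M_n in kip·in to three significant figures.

M_n ≈ 7360 kip·in

Assume both steels yield.
a = (A_s − A'_s) f_y/(0.85 f'_c b) = (6.41 − 1.07) × 60/(0.85 × 4.5 × 14.5) = 5.777 in.
c = a/β₁ = 5.777/0.825 = 7.002 in; ε'_s = 0.003(c − d')/c = 0.0021 ≥ ε_y = 0.0021, so the compression steel yields.
M_n = (A_s − A'_s) f_y (d − a/2) + A'_s f_y (d − d') = 320.4 × (21.9 − 2.8885) + 64.2 × (21.9 − 2.1) = 6091.3 + 1271.2 = 7362.5 kip·in.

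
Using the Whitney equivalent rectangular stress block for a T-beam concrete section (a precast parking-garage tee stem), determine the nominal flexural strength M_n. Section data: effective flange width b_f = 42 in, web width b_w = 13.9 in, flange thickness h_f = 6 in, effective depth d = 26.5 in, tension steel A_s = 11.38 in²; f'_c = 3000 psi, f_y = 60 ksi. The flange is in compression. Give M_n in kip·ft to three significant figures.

M_n ≈ 1330 kip·ft

Tension: T = A_s f_y = 11.38 × 60 = 682.8 kips.
Try a within the flange: a = T/(0.85 f'_c b_f) = 682.8/(0.85 × 3 × 42) = 6.375 in.
a = 6.375 > h_f = 6 in: the block extends into the web. Split into flange-overhang and web parts.
C_f = 0.85 f'_c (b_f − b_w) h_f = 0.85 × 3 × (42 − 13.9) × 6 = 429.9 kips.
Remaining web compression depth: a_w = (T − C_f)/(0.85 f'_c b_w) = (682.8 − 429.9)/(0.85 × 3 × 13.9) = 7.135 in.
M_n = C_f(d − h_f/2) + (T − C_f)(d − a_w/2) = 429.9 × (26.5 − 3) + 252.9 × (26.5 − 3.5675) = 10102.7 + 5799.6 = 15902.3 kip·in.
M_n = 15902.3/12 = 1325.19 kip·ft.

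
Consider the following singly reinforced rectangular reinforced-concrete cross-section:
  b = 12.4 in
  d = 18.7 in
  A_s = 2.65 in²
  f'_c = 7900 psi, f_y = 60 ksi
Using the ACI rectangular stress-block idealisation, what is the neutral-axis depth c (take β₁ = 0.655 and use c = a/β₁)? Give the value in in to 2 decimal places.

c ≈ 2.92 in

T = A_s f_y = 2.65 × 60 = 159 kips.
a = T/(0.85 f'_c b) = 159/(0.85 × 7.9 × 12.4) = 1.9095 in.
With β₁ = 0.655, c = a/β₁ = 1.9095/0.655 = 2.92 in.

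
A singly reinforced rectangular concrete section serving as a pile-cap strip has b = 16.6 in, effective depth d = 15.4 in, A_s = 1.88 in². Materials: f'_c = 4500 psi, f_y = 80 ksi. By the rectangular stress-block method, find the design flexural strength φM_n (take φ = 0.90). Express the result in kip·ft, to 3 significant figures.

T = A_s f_y = 1.88 × 80 = 150.4 kips.
a = T/(0.85 f'_c b) = 150.4/(0.85 × 4.5 × 16.6) = 2.369 in.
M_n = T(d − a/2) = 150.4 × (15.4 − 1.1845) = 2138.0 kip·in = 2138.0/12 = 178.17 kip·ft.
φM_n = 0.90 × 178.17 = 160.35 kip·ft.

φM_n ≈ 160 kip·ft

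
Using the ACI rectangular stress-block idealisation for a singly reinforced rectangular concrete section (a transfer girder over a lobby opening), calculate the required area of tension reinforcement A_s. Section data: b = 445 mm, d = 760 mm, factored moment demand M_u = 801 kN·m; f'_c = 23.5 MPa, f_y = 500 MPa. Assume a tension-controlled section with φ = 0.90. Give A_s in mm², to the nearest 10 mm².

A_s ≈ 2590 mm²

M_n = M_u/φ = 801/0.90 = 890 kN·m.
With M_n = 0.85 f'_c a b (d − a/2), solve the quadratic for a:
a = d − √(d² − 2M_n/(0.85 f'_c b)) = 760 − √(760² − 2 × 890×10⁶/(0.85 × 23.5 × 445)) = 145.71 mm.
A_s = 0.85 f'_c a b / f_y = 0.85 × 23.5 × 145.71 × 445 / 500 = 2590.4 mm².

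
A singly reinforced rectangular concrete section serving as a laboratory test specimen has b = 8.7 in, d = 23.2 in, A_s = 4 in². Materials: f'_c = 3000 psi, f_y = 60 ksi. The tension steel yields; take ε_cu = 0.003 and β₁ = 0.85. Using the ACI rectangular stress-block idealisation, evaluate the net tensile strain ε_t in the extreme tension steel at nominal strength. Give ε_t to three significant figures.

a = A_s f_y/(0.85 f'_c b) = 10.818 in.
β₁ = 0.85, so c = a/β₁ = 10.818/0.85 = 12.727 in.
From the linear strain diagram with ε_cu = 0.003: ε_t = 0.003 (d − c)/c = 0.003 × (23.2 − 12.727)/12.727 = 0.00247.
ε_t < 0.004 — the section is over-reinforced for flexure under ACI limits.

ε_t ≈ 0.00247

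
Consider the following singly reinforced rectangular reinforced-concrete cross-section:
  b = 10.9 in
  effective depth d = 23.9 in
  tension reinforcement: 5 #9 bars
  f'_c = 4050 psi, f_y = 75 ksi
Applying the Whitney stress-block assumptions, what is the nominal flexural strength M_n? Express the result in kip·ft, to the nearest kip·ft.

A_s = 5 × 1 = 5 in².
T = A_s f_y = 5 × 75 = 375 kips.
a = T/(0.85 f'_c b) = 375/(0.85 × 4.05 × 10.9) = 9.994 in.
M_n = T(d − a/2) = 375 × (23.9 − 4.997) = 7088.6 kip·in = 7088.6/12 = 590.72 kip·ft.

M_n ≈ 591 kip·ft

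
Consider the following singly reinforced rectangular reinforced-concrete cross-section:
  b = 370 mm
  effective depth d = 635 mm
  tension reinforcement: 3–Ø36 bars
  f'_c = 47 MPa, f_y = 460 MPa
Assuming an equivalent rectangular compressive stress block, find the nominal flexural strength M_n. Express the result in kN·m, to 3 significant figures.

M_n ≈ 825 kN·m

A_s = 3 × 1018 = 3054 mm².
T = A_s f_y = 3054 × 460 = 1404840 N = 1404.84 kN.
From C = T: a = T/(0.85 f'_c b) = 1404840/(0.85 × 47 × 370) = 95.04 mm.
M_n = T(d − a/2) = 1404.84 kN × (635 − 47.52) mm = 825.32 kN·m.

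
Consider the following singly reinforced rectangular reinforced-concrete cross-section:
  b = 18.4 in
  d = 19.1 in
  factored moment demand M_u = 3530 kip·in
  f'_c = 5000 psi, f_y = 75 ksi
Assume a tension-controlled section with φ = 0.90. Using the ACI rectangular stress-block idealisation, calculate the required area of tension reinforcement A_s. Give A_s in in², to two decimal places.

M_n = M_u/φ = 3530/0.90 = 3922.22 kip·in.
From M_n = 0.85 f'_c a b (d − a/2):
a = d − √(d² − 2M_n/(0.85 f'_c b)) = 19.1 − √(19.1² − 2 × 3922.22/(0.85 × 5 × 18.4)) = 2.837 in.
A_s = 0.85 f'_c a b / f_y = 0.85 × 5 × 2.837 × 18.4 / 75 = 2.958 in².

A_s ≈ 2.96 in²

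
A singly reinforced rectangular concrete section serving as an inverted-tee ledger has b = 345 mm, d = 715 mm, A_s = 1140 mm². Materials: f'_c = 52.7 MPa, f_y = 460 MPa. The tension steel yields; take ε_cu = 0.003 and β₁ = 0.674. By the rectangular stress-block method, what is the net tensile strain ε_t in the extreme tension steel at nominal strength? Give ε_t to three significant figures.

ε_t ≈ 0.0396

a = A_s f_y/(0.85 f'_c b) = 33.93 mm.
β₁ = 0.674, so c = a/β₁ = 33.93/0.674 = 50.34 mm.
From the linear strain diagram with ε_cu = 0.003: ε_t = 0.003 (d − c)/c = 0.003 × (715 − 50.34)/50.34 = 0.0396.
Since ε_t ≥ 0.005, the section is tension-controlled.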